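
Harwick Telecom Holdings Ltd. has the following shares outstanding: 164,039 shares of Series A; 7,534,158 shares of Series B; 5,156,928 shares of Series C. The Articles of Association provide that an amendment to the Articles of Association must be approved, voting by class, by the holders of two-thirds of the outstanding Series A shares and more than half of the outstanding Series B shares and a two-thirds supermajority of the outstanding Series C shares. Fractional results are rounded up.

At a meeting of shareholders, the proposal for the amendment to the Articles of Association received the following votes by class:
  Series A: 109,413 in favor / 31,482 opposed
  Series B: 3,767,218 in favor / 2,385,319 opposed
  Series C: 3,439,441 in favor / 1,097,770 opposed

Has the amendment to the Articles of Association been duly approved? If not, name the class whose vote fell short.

Approved — every class gave the required vote.

Series A: 2/3 of 164039 = 109359.33, rounded up to 109360; 109,360 required, 109,413 in favor — approved.
Series B: a majority of 7534158 is 3767080; 3,767,080 required, 3,767,218 in favor — approved.
Series C: 2/3 of 5156928 = 3437952; 3,437,952 required, 3,439,441 in favor — approved.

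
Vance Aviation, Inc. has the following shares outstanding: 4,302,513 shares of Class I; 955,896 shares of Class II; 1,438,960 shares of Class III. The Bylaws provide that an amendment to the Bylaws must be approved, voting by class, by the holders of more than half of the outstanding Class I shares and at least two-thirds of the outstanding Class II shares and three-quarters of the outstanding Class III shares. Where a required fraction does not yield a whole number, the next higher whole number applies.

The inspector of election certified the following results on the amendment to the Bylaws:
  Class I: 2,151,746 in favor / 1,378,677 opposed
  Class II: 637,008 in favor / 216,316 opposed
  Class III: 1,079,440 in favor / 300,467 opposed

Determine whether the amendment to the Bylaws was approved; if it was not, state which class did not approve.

Not approved — the Class II shares did not give the required vote.

Class I: a majority of 4302513 is 2151257; 2,151,257 required, 2,151,746 in favor — approved.
Class II: 2/3 of 955896 = 637264; 637,264 required, 637,008 in favor — not approved.
Class III: 3/4 of 1438960 = 1079220; 1,079,220 required, 1,079,440 in favor — approved.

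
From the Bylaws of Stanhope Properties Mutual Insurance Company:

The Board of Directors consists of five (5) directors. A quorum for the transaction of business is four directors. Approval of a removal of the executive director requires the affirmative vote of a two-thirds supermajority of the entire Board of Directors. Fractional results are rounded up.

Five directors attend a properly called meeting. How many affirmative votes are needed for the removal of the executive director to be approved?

4

The removal of the executive director requires two-thirds of the entire Board of Directors (5).
2/3 of 5 = 3.33, rounded up to 4.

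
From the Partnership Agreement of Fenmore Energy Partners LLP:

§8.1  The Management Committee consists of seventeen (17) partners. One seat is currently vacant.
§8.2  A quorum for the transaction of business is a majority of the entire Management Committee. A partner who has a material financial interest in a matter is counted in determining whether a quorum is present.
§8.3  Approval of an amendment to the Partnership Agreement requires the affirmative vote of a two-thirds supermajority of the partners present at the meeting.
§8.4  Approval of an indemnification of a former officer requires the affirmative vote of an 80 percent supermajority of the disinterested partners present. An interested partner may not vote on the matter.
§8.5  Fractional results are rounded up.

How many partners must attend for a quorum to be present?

A majority of 17 is 9.

9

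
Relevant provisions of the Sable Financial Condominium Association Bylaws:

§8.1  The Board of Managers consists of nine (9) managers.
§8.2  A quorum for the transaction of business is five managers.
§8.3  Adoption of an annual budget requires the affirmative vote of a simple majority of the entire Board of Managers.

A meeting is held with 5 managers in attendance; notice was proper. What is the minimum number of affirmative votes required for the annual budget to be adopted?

5

The annual budget requires a majority of the entire Board of Managers (9).
A majority of 9 is 5.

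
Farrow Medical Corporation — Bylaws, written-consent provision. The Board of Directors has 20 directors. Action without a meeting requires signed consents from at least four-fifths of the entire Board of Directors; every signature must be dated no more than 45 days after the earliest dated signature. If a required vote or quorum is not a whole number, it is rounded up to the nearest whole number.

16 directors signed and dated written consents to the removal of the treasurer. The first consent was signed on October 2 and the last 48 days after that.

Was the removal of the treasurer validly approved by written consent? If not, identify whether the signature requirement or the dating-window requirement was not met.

Signatures required: at least four-fifths of 20 — 4/5 of 20 = 16, so 16 needed; 16 signed. Sufficient.
Dating window: the latest signature is 48 days after the earliest; the limit is 45 days. Outside the window.

Not effective — dating-window requirement not satisfied.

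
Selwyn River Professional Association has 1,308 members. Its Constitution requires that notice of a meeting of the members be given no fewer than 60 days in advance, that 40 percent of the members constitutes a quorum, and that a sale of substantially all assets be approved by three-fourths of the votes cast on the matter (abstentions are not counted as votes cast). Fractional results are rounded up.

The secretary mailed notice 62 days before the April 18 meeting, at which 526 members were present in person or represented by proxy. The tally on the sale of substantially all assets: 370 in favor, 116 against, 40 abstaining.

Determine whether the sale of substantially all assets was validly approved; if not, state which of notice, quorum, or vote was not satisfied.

Notice: 62 days given; 60 required. Satisfied.
Quorum: 40% of 1,308 = 523.20, rounded up to 524; 526 present. Satisfied.
Vote: requires three-fourths of the votes cast (526 − 40 abstaining = 486); 3/4 of 486 = 364.50, rounded up to 365, so 365 needed; 370 in favor. Satisfied.

Valid — all requirements satisfied.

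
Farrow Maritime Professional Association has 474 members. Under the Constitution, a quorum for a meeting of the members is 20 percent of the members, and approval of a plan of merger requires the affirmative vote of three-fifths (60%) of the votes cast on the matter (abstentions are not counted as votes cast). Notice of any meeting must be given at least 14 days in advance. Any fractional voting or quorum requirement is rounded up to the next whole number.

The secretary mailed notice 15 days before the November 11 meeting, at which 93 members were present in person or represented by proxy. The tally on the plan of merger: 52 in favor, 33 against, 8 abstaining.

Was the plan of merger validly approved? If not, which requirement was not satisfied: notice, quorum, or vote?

Invalid — quorum requirement not satisfied.

Notice: 15 days given; 14 required. Satisfied.
Quorum: 20% of 474 = 94.80, rounded up to 95; 93 present. Not satisfied.
Vote: requires three-fifths of the votes cast (93 − 8 abstaining = 85); 3/5 of 85 = 51, so 51 needed; 52 in favor. Satisfied.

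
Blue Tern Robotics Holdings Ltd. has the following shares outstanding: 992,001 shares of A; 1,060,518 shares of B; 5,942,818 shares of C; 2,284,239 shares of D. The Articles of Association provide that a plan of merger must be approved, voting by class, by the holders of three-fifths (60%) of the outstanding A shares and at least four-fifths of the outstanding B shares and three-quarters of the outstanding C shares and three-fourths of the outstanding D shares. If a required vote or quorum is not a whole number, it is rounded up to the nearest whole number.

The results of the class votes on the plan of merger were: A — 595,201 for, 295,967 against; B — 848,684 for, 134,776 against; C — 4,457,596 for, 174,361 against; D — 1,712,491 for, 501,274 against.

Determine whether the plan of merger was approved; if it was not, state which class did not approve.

Not approved — the D shares did not give the required vote.

A: 3/5 of 992001 = 595200.60, rounded up to 595201; 595,201 required, 595,201 in favor — approved.
B: 4/5 of 1060518 = 848414.40, rounded up to 848415; 848,415 required, 848,684 in favor — approved.
C: 3/4 of 5942818 = 4457113.50, rounded up to 4457114; 4,457,114 required, 4,457,596 in favor — approved.
D: 3/4 of 2284239 = 1713179.25, rounded up to 1713180; 1,713,180 required, 1,712,491 in favor — not approved.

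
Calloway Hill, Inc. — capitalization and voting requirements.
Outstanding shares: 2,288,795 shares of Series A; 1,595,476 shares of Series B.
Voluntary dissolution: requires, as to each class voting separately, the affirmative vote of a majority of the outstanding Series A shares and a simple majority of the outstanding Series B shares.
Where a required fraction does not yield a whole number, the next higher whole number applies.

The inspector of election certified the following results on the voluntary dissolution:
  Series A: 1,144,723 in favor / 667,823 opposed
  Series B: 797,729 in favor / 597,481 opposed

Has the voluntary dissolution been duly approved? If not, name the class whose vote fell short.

Not approved — the Series B shares did not give the required vote.

Series A: a majority of 2288795 is 1144398; 1,144,398 required, 1,144,723 in favor — approved.
Series B: a majority of 1595476 is 797739; 797,739 required, 797,729 in favor — not approved.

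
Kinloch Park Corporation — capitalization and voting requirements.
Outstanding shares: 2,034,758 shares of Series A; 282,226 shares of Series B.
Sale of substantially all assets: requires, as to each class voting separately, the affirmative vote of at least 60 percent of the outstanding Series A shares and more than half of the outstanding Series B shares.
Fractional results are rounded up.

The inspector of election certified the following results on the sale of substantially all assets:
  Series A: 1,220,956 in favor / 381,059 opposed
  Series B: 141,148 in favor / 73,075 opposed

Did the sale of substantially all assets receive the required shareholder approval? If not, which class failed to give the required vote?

Approved — every class gave the required vote.

Series A: 3/5 of 2034758 = 1220854.80, rounded up to 1220855; 1,220,855 required, 1,220,956 in favor — approved.
Series B: a majority of 282226 is 141114; 141,114 required, 141,148 in favor — approved.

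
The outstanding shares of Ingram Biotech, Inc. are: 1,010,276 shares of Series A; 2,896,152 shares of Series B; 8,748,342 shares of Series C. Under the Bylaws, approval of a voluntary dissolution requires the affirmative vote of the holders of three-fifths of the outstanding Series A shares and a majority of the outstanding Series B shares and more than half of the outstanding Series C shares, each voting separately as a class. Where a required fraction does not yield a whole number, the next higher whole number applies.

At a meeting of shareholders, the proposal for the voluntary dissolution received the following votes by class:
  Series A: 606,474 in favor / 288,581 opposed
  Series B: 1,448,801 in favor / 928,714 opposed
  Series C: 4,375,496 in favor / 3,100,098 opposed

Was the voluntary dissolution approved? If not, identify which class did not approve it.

Approved — every class gave the required vote.

Series A: 3/5 of 1010276 = 606165.60, rounded up to 606166; 606,166 required, 606,474 in favor — approved.
Series B: a majority of 2896152 is 1448077; 1,448,077 required, 1,448,801 in favor — approved.
Series C: a majority of 8748342 is 4374172; 4,374,172 required, 4,375,496 in favor — approved.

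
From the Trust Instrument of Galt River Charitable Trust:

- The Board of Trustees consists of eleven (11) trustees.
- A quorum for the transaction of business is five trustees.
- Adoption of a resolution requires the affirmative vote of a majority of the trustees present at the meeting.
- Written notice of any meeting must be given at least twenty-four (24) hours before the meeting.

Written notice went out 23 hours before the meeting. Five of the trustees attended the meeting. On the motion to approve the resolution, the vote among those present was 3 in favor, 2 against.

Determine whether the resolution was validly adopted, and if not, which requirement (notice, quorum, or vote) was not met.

Invalid — notice requirement not satisfied.

Notice: 23 hours given; 24 required (23 < 24). Not satisfied.
Quorum: 5 present; quorum is 5. Satisfied.
Vote: the resolution requires a majority of the trustees present (5). A majority of 5 is 3, so 3 affirmative votes are needed; 3 voted in favor. Satisfied.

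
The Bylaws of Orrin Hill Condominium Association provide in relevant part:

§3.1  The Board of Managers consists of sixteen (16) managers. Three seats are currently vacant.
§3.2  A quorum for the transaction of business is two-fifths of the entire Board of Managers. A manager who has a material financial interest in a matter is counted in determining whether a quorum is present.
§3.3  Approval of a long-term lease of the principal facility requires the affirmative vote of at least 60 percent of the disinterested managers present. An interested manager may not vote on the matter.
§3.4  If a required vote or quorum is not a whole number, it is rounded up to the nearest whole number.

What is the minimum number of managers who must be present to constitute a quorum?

7

2/5 of 16 = 6.40, rounded up to 7.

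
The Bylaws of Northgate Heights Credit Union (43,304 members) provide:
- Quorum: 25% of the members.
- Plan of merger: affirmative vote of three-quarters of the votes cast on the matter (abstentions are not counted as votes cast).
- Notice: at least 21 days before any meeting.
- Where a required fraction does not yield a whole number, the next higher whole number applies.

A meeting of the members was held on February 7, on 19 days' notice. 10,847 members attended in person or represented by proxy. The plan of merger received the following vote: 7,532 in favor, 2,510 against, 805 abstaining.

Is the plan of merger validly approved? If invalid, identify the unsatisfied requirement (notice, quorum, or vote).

Notice: 19 days given; 21 required. Not satisfied.
Quorum: 25% of 43,304 = 10,826; 10,847 present. Satisfied.
Vote: requires three-fourths of the votes cast (10,847 − 805 abstaining = 10,042); 3/4 of 10042 = 7531.50, rounded up to 7532, so 7,532 needed; 7,532 in favor. Satisfied.

Invalid — notice requirement not satisfied.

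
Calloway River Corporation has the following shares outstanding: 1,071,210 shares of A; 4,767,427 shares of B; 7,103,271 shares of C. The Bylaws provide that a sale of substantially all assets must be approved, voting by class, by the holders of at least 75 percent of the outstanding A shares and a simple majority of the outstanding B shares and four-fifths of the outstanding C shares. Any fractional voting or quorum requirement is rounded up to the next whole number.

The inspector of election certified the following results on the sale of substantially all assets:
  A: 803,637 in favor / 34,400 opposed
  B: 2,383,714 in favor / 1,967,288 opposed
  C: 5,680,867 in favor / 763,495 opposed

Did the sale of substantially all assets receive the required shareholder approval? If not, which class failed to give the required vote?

A: 3/4 of 1071210 = 803407.50, rounded up to 803408; 803,408 required, 803,637 in favor — approved.
B: a majority of 4767427 is 2383714; 2,383,714 required, 2,383,714 in favor — approved.
C: 4/5 of 7103271 = 5682616.80, rounded up to 5682617; 5,682,617 required, 5,680,867 in favor — not approved.

Not approved — the C shares did not give the required vote.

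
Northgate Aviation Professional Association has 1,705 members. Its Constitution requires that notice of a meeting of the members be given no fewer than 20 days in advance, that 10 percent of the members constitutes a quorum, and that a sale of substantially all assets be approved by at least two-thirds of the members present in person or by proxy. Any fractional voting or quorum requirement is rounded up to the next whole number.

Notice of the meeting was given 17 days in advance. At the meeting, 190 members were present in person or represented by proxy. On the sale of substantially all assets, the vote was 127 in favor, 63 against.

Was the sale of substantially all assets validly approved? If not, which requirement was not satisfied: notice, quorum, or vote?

Notice: 17 days given; 20 required. Not satisfied.
Quorum: 10% of 1,705 = 170.50, rounded up to 171; 190 present. Satisfied.
Vote: requires two-thirds of those present (190); 2/3 of 190 = 126.67, rounded up to 127, so 127 needed; 127 in favor. Satisfied.

Invalid — notice requirement not satisfied.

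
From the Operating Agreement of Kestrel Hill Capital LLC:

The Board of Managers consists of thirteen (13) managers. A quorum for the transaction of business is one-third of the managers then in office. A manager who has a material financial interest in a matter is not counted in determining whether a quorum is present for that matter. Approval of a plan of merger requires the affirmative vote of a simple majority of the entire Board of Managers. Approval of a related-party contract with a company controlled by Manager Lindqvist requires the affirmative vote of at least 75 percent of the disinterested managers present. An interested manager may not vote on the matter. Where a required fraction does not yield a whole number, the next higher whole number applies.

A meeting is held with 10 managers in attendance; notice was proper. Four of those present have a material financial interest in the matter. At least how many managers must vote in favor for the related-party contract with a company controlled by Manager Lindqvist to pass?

The related-party contract with a company controlled by Manager Lindqvist requires three-fourths of the disinterested managers present (10 − 4 = 6).
3/4 of 6 = 4.50, rounded up to 5.

5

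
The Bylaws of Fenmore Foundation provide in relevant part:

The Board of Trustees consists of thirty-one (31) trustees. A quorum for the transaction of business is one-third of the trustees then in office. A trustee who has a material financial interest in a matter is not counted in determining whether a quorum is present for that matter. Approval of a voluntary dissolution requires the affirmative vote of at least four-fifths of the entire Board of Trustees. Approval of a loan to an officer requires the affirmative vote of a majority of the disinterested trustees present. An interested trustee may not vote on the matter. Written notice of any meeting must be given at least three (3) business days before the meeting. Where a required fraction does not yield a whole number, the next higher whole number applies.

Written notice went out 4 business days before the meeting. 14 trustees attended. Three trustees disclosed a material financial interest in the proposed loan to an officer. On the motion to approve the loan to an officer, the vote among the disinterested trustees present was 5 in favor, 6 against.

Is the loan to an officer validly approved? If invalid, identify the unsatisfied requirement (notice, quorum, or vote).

Notice: 4 business days given; 3 required (4 ≥ 3). Satisfied.
Quorum: 14 present, but the 3 interested trustees do not count, leaving 11. Quorum is 11. Satisfied.
Vote: the loan to an officer requires a majority of the disinterested trustees present (14 − 3 = 11). A majority of 11 is 6, so 6 affirmative votes are needed; 5 voted in favor. Not satisfied.

Invalid — vote requirement not satisfied.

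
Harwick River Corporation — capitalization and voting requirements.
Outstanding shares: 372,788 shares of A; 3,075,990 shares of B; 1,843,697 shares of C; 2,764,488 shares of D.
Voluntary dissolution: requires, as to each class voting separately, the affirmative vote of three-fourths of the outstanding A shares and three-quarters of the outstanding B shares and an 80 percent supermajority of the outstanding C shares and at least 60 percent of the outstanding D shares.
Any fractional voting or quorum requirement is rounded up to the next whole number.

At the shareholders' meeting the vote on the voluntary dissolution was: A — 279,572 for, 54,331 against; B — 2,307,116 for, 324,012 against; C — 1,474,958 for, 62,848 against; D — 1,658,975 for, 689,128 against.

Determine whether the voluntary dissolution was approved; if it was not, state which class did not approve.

Not approved — the A shares did not give the required vote.

A: 3/4 of 372788 = 279591; 279,591 required, 279,572 in favor — not approved.
B: 3/4 of 3075990 = 2306992.50, rounded up to 2306993; 2,306,993 required, 2,307,116 in favor — approved.
C: 4/5 of 1843697 = 1474957.60, rounded up to 1474958; 1,474,958 required, 1,474,958 in favor — approved.
D: 3/5 of 2764488 = 1658692.80, rounded up to 1658693; 1,658,693 required, 1,658,975 in favor — approved.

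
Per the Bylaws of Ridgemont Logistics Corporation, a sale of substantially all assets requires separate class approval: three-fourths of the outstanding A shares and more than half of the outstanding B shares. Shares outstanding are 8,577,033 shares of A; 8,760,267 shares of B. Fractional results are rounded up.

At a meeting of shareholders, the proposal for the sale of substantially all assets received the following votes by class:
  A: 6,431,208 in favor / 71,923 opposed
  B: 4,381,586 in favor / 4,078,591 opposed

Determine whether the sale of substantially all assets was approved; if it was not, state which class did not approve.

Not approved — the A shares did not give the required vote.

A: 3/4 of 8577033 = 6432774.75, rounded up to 6432775; 6,432,775 required, 6,431,208 in favor — not approved.
B: a majority of 8760267 is 4380134; 4,380,134 required, 4,381,586 in favor — approved.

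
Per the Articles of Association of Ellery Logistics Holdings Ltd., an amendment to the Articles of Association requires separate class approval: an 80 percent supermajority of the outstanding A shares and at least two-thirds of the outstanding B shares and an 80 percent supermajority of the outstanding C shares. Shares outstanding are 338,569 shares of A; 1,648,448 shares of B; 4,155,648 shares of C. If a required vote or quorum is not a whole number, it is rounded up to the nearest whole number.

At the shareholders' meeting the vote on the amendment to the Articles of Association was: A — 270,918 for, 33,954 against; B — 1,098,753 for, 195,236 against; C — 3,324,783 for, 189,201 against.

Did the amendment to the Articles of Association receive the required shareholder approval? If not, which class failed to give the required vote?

Not approved — the B shares did not give the required vote.

A: 4/5 of 338569 = 270855.20, rounded up to 270856; 270,856 required, 270,918 in favor — approved.
B: 2/3 of 1648448 = 1098965.33, rounded up to 1098966; 1,098,966 required, 1,098,753 in favor — not approved.
C: 4/5 of 4155648 = 3324518.40, rounded up to 3324519; 3,324,519 required, 3,324,783 in favor — approved.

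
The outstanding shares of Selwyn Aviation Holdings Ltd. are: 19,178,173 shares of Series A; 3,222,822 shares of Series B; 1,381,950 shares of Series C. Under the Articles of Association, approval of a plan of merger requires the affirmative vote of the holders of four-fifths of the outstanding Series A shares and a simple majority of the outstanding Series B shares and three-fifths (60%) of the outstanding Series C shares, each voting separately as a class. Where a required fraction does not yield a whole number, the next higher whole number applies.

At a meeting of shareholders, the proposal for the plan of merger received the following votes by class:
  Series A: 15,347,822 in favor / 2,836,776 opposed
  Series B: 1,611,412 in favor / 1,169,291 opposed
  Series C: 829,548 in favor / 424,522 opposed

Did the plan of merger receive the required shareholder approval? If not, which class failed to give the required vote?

Series A: 4/5 of 19178173 = 15342538.40, rounded up to 15342539; 15,342,539 required, 15,347,822 in favor — approved.
Series B: a majority of 3222822 is 1611412; 1,611,412 required, 1,611,412 in favor — approved.
Series C: 3/5 of 1381950 = 829170; 829,170 required, 829,548 in favor — approved.

Approved — every class gave the required vote.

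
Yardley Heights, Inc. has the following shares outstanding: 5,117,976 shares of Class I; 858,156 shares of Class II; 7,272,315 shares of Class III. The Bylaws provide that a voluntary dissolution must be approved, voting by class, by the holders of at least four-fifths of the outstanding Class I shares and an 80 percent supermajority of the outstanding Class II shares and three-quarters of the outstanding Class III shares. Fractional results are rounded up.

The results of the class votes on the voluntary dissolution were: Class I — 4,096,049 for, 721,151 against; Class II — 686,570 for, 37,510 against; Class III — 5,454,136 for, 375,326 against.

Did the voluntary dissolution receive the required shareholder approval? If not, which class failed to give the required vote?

Class I: 4/5 of 5117976 = 4094380.80, rounded up to 4094381; 4,094,381 required, 4,096,049 in favor — approved.
Class II: 4/5 of 858156 = 686524.80, rounded up to 686525; 686,525 required, 686,570 in favor — approved.
Class III: 3/4 of 7272315 = 5454236.25, rounded up to 5454237; 5,454,237 required, 5,454,136 in favor — not approved.

Not approved — the Class III shares did not give the required vote.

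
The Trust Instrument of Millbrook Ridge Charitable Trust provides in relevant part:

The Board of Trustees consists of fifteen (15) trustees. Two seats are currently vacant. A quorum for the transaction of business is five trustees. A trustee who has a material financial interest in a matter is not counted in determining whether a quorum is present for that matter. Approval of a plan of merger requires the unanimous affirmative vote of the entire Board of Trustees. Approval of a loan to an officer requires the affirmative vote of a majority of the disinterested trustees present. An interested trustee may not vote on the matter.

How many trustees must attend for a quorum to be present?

The quorum is fixed at 5.

5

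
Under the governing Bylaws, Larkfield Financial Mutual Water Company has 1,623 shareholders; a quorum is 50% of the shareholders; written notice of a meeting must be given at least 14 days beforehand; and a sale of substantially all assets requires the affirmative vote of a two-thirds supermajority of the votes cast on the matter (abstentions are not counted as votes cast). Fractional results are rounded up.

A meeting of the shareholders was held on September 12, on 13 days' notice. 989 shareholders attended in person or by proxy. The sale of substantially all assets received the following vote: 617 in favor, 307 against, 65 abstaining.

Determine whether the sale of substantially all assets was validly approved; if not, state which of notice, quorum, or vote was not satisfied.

Notice: 13 days given; 14 required. Not satisfied.
Quorum: 50% of 1,623 = 811.50, rounded up to 812; 989 present. Satisfied.
Vote: requires two-thirds of the votes cast (989 − 65 abstaining = 924); 2/3 of 924 = 616, so 616 needed; 617 in favor. Satisfied.

Invalid — notice requirement not satisfied.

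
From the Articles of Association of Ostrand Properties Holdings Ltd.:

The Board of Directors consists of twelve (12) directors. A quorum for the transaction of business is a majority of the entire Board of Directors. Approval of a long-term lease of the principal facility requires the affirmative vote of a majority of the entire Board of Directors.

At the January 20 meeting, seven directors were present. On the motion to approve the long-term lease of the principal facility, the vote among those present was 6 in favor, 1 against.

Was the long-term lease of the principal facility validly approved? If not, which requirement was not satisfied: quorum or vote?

Quorum: 7 present; quorum is 7. Satisfied.
Vote: the long-term lease of the principal facility requires a majority of the entire Board of Directors (12). A majority of 12 is 7, so 7 affirmative votes are needed; 6 voted in favor. Not satisfied.

Invalid — vote requirement not satisfied.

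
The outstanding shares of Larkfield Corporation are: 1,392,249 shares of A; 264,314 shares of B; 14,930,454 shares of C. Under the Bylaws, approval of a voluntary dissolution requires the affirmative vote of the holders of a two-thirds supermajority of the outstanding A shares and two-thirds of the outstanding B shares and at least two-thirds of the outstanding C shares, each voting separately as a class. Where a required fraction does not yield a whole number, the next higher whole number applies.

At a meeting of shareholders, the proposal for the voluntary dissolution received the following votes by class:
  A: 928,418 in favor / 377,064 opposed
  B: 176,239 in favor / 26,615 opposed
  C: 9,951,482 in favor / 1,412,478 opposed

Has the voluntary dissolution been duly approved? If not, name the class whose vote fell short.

Not approved — the C shares did not give the required vote.

A: 2/3 of 1392249 = 928166; 928,166 required, 928,418 in favor — approved.
B: 2/3 of 264314 = 176209.33, rounded up to 176210; 176,210 required, 176,239 in favor — approved.
C: 2/3 of 14930454 = 9953636; 9,953,636 required, 9,951,482 in favor — not approved.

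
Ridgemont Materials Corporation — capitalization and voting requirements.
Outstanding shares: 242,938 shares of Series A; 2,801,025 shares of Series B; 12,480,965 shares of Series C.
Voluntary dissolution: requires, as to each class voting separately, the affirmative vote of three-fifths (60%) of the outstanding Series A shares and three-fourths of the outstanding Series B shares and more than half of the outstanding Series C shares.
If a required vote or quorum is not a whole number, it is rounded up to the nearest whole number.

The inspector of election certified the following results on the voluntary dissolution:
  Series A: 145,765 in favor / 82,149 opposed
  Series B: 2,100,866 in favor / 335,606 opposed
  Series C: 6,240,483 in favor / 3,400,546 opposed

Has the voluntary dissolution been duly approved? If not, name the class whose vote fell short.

Approved — every class gave the required vote.

Series A: 3/5 of 242938 = 145762.80, rounded up to 145763; 145,763 required, 145,765 in favor — approved.
Series B: 3/4 of 2801025 = 2100768.75, rounded up to 2100769; 2,100,769 required, 2,100,866 in favor — approved.
Series C: a majority of 12480965 is 6240483; 6,240,483 required, 6,240,483 in favor — approved.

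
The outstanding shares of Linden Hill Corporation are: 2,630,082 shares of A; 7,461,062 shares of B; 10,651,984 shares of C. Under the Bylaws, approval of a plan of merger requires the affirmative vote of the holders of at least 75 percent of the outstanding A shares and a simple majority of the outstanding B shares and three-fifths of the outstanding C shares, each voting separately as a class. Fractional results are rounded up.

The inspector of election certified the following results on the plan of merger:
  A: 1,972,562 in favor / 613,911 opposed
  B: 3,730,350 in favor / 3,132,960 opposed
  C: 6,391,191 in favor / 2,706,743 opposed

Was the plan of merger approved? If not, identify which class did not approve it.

A: 3/4 of 2630082 = 1972561.50, rounded up to 1972562; 1,972,562 required, 1,972,562 in favor — approved.
B: a majority of 7461062 is 3730532; 3,730,532 required, 3,730,350 in favor — not approved.
C: 3/5 of 10651984 = 6391190.40, rounded up to 6391191; 6,391,191 required, 6,391,191 in favor — approved.

Not approved — the B shares did not give the required vote.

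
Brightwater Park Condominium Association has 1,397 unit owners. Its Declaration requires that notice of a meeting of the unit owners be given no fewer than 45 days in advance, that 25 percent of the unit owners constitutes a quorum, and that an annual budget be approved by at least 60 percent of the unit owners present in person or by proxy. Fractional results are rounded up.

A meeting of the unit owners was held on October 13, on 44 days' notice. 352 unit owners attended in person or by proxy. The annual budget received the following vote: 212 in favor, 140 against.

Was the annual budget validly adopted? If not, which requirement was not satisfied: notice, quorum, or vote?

Notice: 44 days given; 45 required. Not satisfied.
Quorum: 25% of 1,397 = 349.25, rounded up to 350; 352 present. Satisfied.
Vote: requires three-fifths of those present (352); 3/5 of 352 = 211.20, rounded up to 212, so 212 needed; 212 in favor. Satisfied.

Invalid — notice requirement not satisfied.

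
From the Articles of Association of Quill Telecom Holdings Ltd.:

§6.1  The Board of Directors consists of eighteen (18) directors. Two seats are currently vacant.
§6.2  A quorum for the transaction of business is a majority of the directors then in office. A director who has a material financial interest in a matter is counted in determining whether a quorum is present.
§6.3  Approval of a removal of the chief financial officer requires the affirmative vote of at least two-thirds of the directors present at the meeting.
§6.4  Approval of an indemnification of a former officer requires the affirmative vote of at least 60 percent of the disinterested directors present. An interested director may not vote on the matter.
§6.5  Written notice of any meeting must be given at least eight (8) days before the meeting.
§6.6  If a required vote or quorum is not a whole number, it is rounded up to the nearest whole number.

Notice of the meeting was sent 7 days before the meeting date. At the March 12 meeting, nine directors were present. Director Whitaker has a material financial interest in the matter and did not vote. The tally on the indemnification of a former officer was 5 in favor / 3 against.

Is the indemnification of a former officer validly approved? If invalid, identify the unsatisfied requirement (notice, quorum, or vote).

Invalid — notice requirement not satisfied.

Notice: 7 days given; 8 required (7 < 8). Not satisfied.
Quorum: 9 present (interested directors count toward quorum); quorum is 9. Satisfied.
Vote: the indemnification of a former officer requires three-fifths of the disinterested directors present (9 − 1 = 8). 3/5 of 8 = 4.80, rounded up to 5, so 5 affirmative votes are needed; 5 voted in favor. Satisfied.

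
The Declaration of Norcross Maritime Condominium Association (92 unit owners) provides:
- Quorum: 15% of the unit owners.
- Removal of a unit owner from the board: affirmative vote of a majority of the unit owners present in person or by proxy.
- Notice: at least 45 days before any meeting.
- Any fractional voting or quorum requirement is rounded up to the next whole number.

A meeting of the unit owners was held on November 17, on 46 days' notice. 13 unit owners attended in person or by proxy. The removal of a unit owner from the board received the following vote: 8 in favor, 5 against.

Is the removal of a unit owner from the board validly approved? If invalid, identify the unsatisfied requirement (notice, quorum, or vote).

Invalid — quorum requirement not satisfied.

Notice: 46 days given; 45 required. Satisfied.
Quorum: 15% of 92 = 13.80, rounded up to 14; 13 present. Not satisfied.
Vote: requires a majority of those present (13); a majority of 13 is 7, so 7 needed; 8 in favor. Satisfied.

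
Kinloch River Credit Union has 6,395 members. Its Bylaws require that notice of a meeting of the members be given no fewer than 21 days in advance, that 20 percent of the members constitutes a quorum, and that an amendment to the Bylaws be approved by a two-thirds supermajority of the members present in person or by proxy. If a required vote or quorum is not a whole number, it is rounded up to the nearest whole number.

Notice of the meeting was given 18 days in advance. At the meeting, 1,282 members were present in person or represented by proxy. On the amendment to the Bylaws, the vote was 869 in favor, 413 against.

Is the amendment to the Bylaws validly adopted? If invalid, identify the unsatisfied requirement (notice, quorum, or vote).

Invalid — notice requirement not satisfied.

Notice: 18 days given; 21 required. Not satisfied.
Quorum: 20% of 6,395 = 1,279; 1,282 present. Satisfied.
Vote: requires two-thirds of those present (1,282); 2/3 of 1282 = 854.67, rounded up to 855, so 855 needed; 869 in favor. Satisfied.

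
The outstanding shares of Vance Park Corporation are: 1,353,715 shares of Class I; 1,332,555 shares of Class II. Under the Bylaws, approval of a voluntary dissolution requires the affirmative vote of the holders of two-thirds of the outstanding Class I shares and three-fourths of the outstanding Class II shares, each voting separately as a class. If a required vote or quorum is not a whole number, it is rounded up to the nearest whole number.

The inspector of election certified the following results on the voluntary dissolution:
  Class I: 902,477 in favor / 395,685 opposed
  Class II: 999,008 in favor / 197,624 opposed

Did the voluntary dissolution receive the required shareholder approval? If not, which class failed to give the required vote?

Not approved — the Class II shares did not give the required vote.

Class I: 2/3 of 1353715 = 902476.67, rounded up to 902477; 902,477 required, 902,477 in favor — approved.
Class II: 3/4 of 1332555 = 999416.25, rounded up to 999417; 999,417 required, 999,008 in favor — not approved.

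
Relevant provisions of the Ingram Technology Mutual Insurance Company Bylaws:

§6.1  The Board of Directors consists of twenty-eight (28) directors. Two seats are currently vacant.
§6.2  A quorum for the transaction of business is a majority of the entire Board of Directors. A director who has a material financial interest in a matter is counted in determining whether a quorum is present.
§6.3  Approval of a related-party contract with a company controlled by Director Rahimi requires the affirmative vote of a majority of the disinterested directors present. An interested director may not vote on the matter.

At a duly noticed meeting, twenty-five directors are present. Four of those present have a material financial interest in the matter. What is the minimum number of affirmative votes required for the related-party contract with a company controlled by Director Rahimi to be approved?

11

The related-party contract with a company controlled by Director Rahimi requires a majority of the disinterested directors present (25 − 4 = 21).
A majority of 21 is 11.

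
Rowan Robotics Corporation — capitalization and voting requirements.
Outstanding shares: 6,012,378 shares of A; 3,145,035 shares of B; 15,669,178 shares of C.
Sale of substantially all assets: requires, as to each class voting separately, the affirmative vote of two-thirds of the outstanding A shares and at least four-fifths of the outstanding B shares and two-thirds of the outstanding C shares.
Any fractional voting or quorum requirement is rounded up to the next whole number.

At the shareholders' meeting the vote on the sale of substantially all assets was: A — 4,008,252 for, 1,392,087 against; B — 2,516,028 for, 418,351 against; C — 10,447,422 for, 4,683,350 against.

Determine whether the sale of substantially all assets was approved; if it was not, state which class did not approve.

A: 2/3 of 6012378 = 4008252; 4,008,252 required, 4,008,252 in favor — approved.
B: 4/5 of 3145035 = 2516028; 2,516,028 required, 2,516,028 in favor — approved.
C: 2/3 of 15669178 = 10446118.67, rounded up to 10446119; 10,446,119 required, 10,447,422 in favor — approved.

Approved — every class gave the required vote.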